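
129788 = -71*( - 1828)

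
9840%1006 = 786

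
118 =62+56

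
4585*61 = 279685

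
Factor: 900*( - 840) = - 2^5*3^3*5^3*7^1 =- 756000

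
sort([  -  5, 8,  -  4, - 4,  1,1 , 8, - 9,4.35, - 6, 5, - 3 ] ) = [ - 9, - 6,- 5, - 4,-4 , - 3,1, 1, 4.35,5, 8,8]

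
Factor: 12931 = 67^1*193^1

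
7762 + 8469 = 16231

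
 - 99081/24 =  - 33027/8 = -4128.38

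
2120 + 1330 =3450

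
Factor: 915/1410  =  61/94= 2^( - 1)*47^ ( - 1) * 61^1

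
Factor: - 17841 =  - 3^1  *19^1*313^1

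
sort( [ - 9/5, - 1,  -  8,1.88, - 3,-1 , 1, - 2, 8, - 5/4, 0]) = [ - 8,-3,- 2, - 9/5, - 5/4, - 1,-1, 0 , 1, 1.88, 8 ] 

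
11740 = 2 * 5870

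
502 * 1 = 502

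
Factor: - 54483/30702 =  - 18161/10234= - 2^( - 1)*7^( - 1)*11^1*13^1*17^(  -  1) *43^( -1)*127^1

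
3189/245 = 3189/245= 13.02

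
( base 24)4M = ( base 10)118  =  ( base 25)4I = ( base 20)5I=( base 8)166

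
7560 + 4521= 12081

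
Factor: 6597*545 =3^2*5^1*109^1*733^1 = 3595365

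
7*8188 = 57316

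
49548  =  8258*6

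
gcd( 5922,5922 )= 5922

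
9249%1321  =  2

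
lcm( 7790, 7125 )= 584250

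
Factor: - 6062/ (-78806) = 13^( -1) = 1/13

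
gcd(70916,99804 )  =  4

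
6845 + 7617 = 14462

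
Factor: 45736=2^3*5717^1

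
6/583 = 6/583 = 0.01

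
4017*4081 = 16393377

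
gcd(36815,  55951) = 1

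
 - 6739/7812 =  - 1 + 1073/7812 = -0.86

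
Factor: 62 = 2^1*31^1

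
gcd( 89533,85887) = 1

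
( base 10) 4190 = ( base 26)654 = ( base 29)4se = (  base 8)10136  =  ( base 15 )1395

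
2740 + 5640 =8380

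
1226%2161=1226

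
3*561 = 1683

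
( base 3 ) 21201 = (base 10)208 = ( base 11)17A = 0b11010000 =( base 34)64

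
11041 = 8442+2599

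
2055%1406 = 649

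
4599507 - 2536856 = 2062651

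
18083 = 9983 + 8100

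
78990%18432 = 5262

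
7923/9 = 2641/3 = 880.33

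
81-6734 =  - 6653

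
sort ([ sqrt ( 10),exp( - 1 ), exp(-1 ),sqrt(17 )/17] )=[ sqrt(17) /17,  exp ( - 1 ), exp(-1 ), sqrt(10)]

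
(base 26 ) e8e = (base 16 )25D6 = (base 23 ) I73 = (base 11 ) 7306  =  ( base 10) 9686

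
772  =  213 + 559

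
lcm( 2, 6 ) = 6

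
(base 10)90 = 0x5a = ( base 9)110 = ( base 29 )33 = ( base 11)82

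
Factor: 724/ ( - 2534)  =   - 2/7 = - 2^1 * 7^( - 1)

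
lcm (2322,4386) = 39474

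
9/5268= 3/1756=0.00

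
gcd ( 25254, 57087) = 9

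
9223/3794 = 2 + 1635/3794 = 2.43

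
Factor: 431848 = 2^3 * 23^1 * 2347^1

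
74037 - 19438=54599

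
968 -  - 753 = 1721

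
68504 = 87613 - 19109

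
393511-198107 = 195404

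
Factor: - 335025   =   - 3^2*5^2 * 1489^1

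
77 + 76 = 153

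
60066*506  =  30393396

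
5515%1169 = 839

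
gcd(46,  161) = 23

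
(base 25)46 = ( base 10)106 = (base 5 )411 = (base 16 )6a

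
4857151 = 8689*559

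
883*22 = 19426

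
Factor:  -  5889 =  - 3^1*13^1*151^1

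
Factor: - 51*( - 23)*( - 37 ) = -43401 = -3^1*17^1*23^1*37^1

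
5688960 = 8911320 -3222360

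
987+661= 1648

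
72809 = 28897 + 43912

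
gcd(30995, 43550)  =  5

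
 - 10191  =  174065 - 184256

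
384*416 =159744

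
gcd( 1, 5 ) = 1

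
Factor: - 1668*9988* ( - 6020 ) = 100293103680= 2^6 * 3^1*5^1*7^1*11^1 *43^1*139^1*227^1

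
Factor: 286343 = 37^1*71^1*109^1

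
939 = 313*3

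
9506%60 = 26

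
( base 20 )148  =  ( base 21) 125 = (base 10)488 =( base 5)3423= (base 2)111101000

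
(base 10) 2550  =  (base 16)9f6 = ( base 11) 1A09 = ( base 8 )4766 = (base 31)2k8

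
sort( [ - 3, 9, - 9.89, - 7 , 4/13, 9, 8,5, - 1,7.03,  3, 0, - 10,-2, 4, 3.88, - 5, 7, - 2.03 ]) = [-10, - 9.89, - 7, - 5, - 3, - 2.03, - 2, - 1, 0,  4/13,3,3.88, 4 , 5, 7, 7.03,8 , 9, 9 ]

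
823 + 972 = 1795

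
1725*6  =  10350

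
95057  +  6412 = 101469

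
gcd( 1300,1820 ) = 260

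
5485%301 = 67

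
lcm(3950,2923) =146150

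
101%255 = 101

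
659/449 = 659/449 = 1.47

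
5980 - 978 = 5002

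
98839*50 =4941950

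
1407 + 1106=2513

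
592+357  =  949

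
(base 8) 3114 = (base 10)1612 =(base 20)40C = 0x64c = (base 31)1l0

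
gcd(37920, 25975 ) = 5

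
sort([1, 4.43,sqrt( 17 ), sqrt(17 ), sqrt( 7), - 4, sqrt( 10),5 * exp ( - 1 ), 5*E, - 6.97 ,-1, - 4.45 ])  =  [ - 6.97, - 4.45,-4, - 1, 1 , 5 * exp( - 1), sqrt(7) , sqrt( 10 ), sqrt( 17), sqrt(17 ), 4.43,5*E]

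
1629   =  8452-6823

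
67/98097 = 67/98097 = 0.00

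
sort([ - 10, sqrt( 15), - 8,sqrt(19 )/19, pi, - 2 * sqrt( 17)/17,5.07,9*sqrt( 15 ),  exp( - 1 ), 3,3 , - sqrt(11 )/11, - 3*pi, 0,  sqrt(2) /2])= [ - 10, - 3*pi, - 8, - 2*sqrt( 17)/17, - sqrt(11 ) /11, 0,sqrt( 19 )/19,exp( - 1),sqrt(2 )/2,3,3,pi,sqrt( 15 ),5.07 , 9*sqrt( 15)]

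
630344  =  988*638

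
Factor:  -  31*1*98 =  - 3038  =  - 2^1*7^2*31^1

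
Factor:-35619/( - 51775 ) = 3^1*5^ ( -2) *19^(-1) * 31^1*109^( - 1 )*383^1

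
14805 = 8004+6801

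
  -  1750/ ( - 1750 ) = 1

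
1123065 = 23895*47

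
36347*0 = 0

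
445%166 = 113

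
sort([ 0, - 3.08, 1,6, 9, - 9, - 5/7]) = [ - 9, - 3.08,-5/7, 0,1, 6 , 9 ]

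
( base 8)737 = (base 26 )ib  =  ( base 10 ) 479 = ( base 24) JN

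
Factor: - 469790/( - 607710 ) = 3^( - 1)*47^( - 1 )*109^1 = 109/141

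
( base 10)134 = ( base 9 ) 158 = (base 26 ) 54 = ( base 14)98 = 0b10000110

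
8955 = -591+9546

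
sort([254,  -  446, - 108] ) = [ - 446, - 108,254]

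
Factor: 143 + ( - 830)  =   - 3^1*229^1=- 687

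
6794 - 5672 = 1122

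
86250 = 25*3450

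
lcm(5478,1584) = 131472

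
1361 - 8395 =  - 7034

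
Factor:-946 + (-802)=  - 1748 =- 2^2*19^1*23^1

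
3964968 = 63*62936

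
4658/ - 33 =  - 4658/33 = -  141.15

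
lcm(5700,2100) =39900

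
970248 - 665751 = 304497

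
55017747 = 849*64803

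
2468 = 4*617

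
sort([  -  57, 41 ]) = [ - 57, 41]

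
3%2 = 1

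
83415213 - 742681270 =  - 659266057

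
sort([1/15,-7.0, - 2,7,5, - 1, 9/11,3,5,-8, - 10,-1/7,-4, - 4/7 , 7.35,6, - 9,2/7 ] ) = [ - 10, - 9 , - 8,  -  7.0, - 4 , - 2, - 1, - 4/7 , - 1/7, 1/15,2/7, 9/11,3,  5, 5,6,7, 7.35]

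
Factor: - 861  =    -  3^1*7^1*41^1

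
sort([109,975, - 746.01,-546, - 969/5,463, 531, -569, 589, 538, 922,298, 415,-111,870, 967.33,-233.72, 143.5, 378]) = [- 746.01,-569, -546,  -  233.72, - 969/5,-111, 109,143.5,298, 378, 415,463,  531,538, 589,870, 922, 967.33,975 ] 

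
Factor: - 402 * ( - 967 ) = 388734  =  2^1*3^1 * 67^1*967^1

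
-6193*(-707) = 4378451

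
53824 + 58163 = 111987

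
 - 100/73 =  - 2 + 46/73= - 1.37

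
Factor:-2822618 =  - 2^1*73^1*19333^1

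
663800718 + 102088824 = 765889542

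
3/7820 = 3/7820   =  0.00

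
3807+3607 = 7414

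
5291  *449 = 2375659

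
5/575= 1/115 = 0.01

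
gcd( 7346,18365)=3673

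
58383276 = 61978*942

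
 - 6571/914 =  - 8 + 741/914 = - 7.19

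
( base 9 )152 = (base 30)48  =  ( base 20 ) 68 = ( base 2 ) 10000000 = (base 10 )128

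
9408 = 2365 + 7043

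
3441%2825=616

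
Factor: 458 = 2^1*229^1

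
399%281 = 118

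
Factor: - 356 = -2^2*89^1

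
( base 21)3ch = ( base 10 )1592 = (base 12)B08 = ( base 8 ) 3070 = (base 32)1ho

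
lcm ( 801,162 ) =14418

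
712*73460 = 52303520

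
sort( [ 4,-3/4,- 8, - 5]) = [ - 8,- 5, -3/4,4 ] 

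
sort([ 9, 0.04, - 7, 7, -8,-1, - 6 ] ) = [ - 8,-7,  -  6, - 1, 0.04, 7,9]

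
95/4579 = 5/241 = 0.02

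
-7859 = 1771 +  - 9630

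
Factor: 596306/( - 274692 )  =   - 2^(  -  1)*3^(  -  1)*11^( - 1 )*2081^(-1 )*298153^1 = - 298153/137346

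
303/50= 6 + 3/50 = 6.06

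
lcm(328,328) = 328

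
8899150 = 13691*650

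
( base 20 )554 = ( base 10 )2104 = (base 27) 2np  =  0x838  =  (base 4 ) 200320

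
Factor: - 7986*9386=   -  74956596= -  2^2*3^1*11^3*13^1*19^2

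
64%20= 4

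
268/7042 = 134/3521 = 0.04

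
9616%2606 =1798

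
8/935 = 8/935= 0.01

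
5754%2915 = 2839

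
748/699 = 1 + 49/699 = 1.07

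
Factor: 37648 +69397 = 107045 = 5^1*79^1*271^1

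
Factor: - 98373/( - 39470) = 2^(  -  1)*3^1*5^( -1)*11^2 * 271^1*3947^( - 1 ) 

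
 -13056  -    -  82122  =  69066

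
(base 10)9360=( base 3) 110211200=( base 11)703A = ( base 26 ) dm0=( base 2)10010010010000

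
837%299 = 239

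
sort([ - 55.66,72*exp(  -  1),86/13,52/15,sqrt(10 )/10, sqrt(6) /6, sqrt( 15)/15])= [ - 55.66, sqrt(15)/15, sqrt( 10 ) /10, sqrt(6 ) /6, 52/15 , 86/13, 72*exp ( - 1 )] 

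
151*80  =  12080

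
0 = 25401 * 0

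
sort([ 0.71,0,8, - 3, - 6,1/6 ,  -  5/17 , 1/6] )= [-6, - 3, - 5/17,0,1/6,1/6, 0.71,8]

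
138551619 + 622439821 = 760991440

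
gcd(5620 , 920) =20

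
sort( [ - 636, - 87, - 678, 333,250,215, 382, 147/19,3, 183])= [  -  678, - 636, - 87  ,  3, 147/19, 183, 215, 250, 333, 382]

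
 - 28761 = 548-29309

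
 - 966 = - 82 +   -  884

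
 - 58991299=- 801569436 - - 742578137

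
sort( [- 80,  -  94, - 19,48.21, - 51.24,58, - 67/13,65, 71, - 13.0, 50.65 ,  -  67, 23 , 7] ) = [ - 94, - 80, - 67, - 51.24, - 19,- 13.0, - 67/13,7,23,48.21,50.65,58, 65,71]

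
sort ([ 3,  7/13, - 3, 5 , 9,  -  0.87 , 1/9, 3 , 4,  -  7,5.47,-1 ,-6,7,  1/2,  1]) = [ - 7,-6, -3 , - 1 ,-0.87,1/9,1/2 , 7/13, 1,3 , 3,4, 5,5.47, 7, 9] 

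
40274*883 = 35561942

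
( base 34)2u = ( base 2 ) 1100010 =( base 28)3E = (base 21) 4E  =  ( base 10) 98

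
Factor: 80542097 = 227^1*269^1*1319^1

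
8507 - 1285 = 7222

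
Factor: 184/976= 23/122=   2^ ( - 1)*23^1*61^( - 1)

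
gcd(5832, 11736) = 72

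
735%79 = 24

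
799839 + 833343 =1633182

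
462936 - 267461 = 195475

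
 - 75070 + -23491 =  - 98561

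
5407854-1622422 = 3785432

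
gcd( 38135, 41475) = 5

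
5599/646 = 5599/646 = 8.67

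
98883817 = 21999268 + 76884549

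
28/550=14/275= 0.05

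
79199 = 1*79199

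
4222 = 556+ 3666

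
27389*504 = 13804056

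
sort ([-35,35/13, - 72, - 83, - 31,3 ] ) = [ - 83, - 72,  -  35,-31 , 35/13,3] 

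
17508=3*5836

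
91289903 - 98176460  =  -6886557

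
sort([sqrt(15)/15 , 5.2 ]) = [sqrt ( 15 ) /15, 5.2 ] 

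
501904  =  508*988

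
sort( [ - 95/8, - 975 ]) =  [ - 975, - 95/8]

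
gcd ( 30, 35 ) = 5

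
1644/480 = 3 + 17/40 = 3.42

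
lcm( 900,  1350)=2700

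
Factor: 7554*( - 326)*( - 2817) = 2^2*3^3*163^1*313^1* 1259^1  =  6937155468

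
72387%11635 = 2577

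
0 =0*48324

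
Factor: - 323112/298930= - 2^2* 3^1* 5^( - 1)*167^(  -  1)*179^ ( - 1 )*13463^1 = -161556/149465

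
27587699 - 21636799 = 5950900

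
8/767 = 8/767 = 0.01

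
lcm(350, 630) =3150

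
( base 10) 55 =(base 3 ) 2001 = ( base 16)37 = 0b110111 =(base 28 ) 1r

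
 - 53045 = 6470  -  59515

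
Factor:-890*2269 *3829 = -7732320890   =  -2^1 * 5^1 *7^1 *89^1 * 547^1*2269^1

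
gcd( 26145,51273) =9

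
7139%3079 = 981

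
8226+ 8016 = 16242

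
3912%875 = 412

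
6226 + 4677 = 10903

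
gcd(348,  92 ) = 4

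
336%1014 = 336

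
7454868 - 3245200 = 4209668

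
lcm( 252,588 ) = 1764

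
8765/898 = 9+683/898 = 9.76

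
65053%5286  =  1621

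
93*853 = 79329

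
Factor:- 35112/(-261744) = 2^(  -  1) * 11^1*41^( - 1 )= 11/82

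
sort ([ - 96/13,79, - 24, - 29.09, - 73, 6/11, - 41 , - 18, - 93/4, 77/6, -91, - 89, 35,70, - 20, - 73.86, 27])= [- 91, - 89, - 73.86, - 73,  -  41, - 29.09, - 24 , - 93/4,- 20,  -  18, - 96/13 , 6/11, 77/6, 27, 35, 70, 79] 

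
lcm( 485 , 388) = 1940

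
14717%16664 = 14717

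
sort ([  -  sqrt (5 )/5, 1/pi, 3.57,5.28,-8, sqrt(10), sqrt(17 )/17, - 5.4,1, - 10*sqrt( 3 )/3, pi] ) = [-8,-10*sqrt( 3)/3, - 5.4,-sqrt ( 5)/5, sqrt ( 17)/17,1/pi, 1, pi, sqrt(10), 3.57,5.28]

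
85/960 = 17/192 =0.09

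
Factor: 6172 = 2^2 * 1543^1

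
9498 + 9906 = 19404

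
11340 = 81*140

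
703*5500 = 3866500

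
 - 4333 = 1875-6208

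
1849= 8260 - 6411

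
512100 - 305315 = 206785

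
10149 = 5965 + 4184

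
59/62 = 59/62 = 0.95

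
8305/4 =8305/4 = 2076.25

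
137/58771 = 137/58771 =0.00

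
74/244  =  37/122 = 0.30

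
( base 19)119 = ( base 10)389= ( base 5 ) 3024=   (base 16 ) 185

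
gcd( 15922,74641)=1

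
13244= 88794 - 75550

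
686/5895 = 686/5895=0.12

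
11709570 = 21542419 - 9832849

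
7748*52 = 402896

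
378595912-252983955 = 125611957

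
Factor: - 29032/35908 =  - 38/47 = -2^1*19^1 * 47^(  -  1 )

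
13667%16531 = 13667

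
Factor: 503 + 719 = 1222  =  2^1 * 13^1*47^1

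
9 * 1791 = 16119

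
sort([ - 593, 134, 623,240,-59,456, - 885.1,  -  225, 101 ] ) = [  -  885.1, - 593,-225, - 59,101,134,240  ,  456, 623]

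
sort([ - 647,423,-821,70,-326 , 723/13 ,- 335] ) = [ - 821, - 647,-335 , - 326,723/13,  70,423]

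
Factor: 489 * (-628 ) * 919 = - 282217548= - 2^2*3^1*157^1*163^1*919^1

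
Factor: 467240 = 2^3*5^1*11681^1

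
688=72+616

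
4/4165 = 4/4165 = 0.00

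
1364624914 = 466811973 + 897812941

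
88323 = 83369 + 4954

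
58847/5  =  11769+2/5= 11769.40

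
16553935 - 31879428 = -15325493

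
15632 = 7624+8008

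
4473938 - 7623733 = - 3149795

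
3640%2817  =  823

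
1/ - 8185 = -1 + 8184/8185 =-0.00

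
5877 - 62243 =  - 56366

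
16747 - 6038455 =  - 6021708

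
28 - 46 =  - 18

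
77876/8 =9734 + 1/2= 9734.50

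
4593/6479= 4593/6479 = 0.71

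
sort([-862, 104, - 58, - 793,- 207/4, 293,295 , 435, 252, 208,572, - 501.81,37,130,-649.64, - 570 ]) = [ - 862,-793, - 649.64,  -  570,-501.81, -58, - 207/4,37 , 104 , 130, 208,252,293,295,435, 572]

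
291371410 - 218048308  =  73323102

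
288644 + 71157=359801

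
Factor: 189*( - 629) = - 3^3*7^1*17^1*37^1=- 118881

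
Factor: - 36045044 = -2^2*7^1*1287323^1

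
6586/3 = 2195+1/3 = 2195.33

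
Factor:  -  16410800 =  - 2^4*5^2*7^1 * 5861^1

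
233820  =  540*433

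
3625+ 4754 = 8379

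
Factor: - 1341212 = - 2^2 *331^1* 1013^1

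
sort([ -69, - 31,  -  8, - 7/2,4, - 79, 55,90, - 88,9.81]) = [ - 88, - 79, - 69, - 31, - 8, - 7/2,4,9.81,55,90]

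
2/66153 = 2/66153 =0.00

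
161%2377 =161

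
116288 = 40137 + 76151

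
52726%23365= 5996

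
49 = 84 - 35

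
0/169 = 0=0.00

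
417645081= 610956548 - 193311467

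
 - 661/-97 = 661/97=6.81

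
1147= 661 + 486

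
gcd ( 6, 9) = 3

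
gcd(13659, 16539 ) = 3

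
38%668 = 38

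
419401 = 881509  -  462108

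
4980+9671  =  14651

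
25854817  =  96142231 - 70287414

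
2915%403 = 94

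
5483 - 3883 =1600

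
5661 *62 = 350982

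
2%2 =0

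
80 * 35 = 2800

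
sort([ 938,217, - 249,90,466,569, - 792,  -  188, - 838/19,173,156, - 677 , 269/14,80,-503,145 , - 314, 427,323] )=[  -  792, - 677, - 503 ,-314, - 249, - 188,-838/19, 269/14,80, 90,145,156, 173 , 217,323,427 , 466, 569 , 938 ]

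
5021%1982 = 1057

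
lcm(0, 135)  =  0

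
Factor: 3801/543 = 7 = 7^1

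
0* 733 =0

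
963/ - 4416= - 321/1472 = - 0.22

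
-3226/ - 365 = 8 + 306/365=8.84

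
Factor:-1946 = -2^1*7^1*  139^1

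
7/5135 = 7/5135 = 0.00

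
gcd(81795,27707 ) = 1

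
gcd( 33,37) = 1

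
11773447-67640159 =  - 55866712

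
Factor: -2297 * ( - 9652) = 22170644 = 2^2*19^1*  127^1*2297^1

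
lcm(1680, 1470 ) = 11760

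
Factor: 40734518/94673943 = 2^1*3^(-2)*7^( - 1)*11^1*13^( - 1 )*19^2 * 23^1 * 223^1*115597^( - 1)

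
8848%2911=115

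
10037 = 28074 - 18037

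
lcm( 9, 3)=9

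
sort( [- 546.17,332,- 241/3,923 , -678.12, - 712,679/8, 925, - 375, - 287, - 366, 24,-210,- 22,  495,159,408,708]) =[ - 712,  -  678.12, - 546.17, - 375,-366,-287, - 210, - 241/3, - 22, 24,679/8, 159, 332, 408, 495, 708 , 923,925 ] 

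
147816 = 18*8212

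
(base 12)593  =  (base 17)2ef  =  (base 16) 33F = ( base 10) 831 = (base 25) 186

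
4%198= 4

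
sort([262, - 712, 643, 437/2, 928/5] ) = [ - 712, 928/5, 437/2,262,  643]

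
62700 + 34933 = 97633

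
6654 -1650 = 5004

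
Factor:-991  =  -991^1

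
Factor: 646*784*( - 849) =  - 429987936 = -2^5*3^1*7^2*17^1 * 19^1*283^1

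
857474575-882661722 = -25187147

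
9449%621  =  134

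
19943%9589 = 765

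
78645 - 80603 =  - 1958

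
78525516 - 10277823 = 68247693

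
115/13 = 115/13 = 8.85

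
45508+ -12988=32520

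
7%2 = 1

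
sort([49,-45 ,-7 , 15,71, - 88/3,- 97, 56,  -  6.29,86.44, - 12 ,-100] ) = [-100,-97, - 45, - 88/3, - 12, - 7, - 6.29, 15,49, 56, 71, 86.44 ] 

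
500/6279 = 500/6279 = 0.08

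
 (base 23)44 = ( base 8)140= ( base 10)96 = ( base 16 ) 60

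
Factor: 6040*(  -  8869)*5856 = -2^8*3^1*5^1 * 7^2*61^1*151^1*181^1 = - 313698658560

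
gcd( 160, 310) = 10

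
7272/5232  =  303/218 = 1.39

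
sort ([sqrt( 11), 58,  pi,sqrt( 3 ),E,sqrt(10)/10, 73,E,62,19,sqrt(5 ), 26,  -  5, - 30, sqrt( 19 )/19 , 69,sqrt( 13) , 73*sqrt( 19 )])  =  [- 30, - 5, sqrt( 19) /19,sqrt( 10)/10 , sqrt( 3 ) , sqrt( 5) , E, E, pi, sqrt ( 11), sqrt( 13), 19, 26, 58, 62,  69  ,  73,73*sqrt(19)] 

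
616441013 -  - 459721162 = 1076162175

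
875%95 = 20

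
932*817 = 761444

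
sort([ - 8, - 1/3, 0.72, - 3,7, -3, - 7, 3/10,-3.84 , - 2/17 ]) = [ - 8,-7, - 3.84 , - 3,-3,-1/3, - 2/17, 3/10, 0.72, 7]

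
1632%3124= 1632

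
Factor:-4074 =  - 2^1 * 3^1 * 7^1*97^1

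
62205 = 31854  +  30351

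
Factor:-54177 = -3^1 * 18059^1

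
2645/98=26 + 97/98 = 26.99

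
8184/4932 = 1  +  271/411 = 1.66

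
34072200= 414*82300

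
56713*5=283565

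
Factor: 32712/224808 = 17^( - 1 )*19^( - 1 )*47^1=47/323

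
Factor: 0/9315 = 0^1 = 0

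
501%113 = 49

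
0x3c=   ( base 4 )330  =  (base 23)2E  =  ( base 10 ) 60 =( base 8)74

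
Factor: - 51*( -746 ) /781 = 2^1*3^1*11^( - 1)*17^1*71^( - 1)*373^1 = 38046/781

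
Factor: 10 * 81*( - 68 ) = - 2^3 * 3^4*5^1*17^1 = - 55080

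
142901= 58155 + 84746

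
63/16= 3  +  15/16 = 3.94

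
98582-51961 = 46621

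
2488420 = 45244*55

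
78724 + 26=78750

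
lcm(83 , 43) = 3569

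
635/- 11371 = -1 + 10736/11371  =  - 0.06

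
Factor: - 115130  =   - 2^1*5^1*29^1*397^1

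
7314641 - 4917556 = 2397085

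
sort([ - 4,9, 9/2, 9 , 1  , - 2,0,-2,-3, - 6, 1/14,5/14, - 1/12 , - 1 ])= [ - 6, - 4,  -  3,  -  2, - 2, - 1, - 1/12,0,1/14,  5/14  ,  1,9/2, 9 , 9 ] 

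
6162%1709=1035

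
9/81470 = 9/81470 =0.00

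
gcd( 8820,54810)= 630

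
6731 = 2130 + 4601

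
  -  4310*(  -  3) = 12930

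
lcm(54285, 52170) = 4017090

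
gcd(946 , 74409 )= 1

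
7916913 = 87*90999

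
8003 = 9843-1840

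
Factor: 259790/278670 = 25979/27867 = 3^( - 1)*7^( - 1)* 83^1*313^1  *1327^( - 1)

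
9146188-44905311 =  - 35759123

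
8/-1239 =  - 1 + 1231/1239= - 0.01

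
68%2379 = 68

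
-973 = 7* ( - 139 ) 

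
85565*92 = 7871980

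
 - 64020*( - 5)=320100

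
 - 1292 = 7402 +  -8694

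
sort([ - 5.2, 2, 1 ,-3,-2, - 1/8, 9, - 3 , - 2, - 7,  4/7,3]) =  [- 7, - 5.2, - 3 , -3, - 2, - 2, - 1/8, 4/7, 1, 2, 3, 9 ]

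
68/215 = 68/215=0.32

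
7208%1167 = 206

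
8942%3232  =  2478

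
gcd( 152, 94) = 2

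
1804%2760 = 1804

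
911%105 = 71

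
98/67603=98/67603=0.00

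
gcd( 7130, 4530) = 10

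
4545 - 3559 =986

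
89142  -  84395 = 4747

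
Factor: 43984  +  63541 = 5^2*11^1 * 17^1*23^1 = 107525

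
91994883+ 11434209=103429092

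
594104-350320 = 243784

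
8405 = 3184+5221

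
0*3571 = 0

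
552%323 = 229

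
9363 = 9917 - 554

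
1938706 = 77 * 25178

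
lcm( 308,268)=20636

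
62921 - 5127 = 57794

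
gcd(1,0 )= 1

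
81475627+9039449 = 90515076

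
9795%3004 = 783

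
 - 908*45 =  - 40860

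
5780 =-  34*( - 170)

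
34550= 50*691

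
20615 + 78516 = 99131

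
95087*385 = 36608495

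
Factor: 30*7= 2^1*3^1*5^1*7^1= 210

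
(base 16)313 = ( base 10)787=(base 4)30103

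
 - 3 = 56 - 59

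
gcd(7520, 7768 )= 8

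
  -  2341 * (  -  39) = 91299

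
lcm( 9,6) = 18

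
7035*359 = 2525565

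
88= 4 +84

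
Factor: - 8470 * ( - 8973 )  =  76001310= 2^1*  3^2*5^1*7^1*11^2*997^1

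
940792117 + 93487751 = 1034279868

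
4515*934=4217010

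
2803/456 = 6+ 67/456 =6.15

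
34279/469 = 4897/67 = 73.09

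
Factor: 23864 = 2^3 * 19^1*157^1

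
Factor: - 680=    - 2^3 * 5^1*17^1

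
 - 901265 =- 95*9487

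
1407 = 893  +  514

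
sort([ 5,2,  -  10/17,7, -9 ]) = [ - 9, - 10/17,2,5,7 ]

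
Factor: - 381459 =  - 3^1* 13^1 * 9781^1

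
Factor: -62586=-2^1 * 3^3*19^1*61^1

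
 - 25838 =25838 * ( - 1) 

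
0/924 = 0=   0.00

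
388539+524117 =912656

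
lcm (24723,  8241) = 24723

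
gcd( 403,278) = 1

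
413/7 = 59= 59.00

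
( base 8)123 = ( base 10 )83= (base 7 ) 146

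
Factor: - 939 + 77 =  - 2^1*431^1 = -862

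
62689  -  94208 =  - 31519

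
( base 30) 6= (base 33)6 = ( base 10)6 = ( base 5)11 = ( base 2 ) 110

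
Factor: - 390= -2^1*3^1*5^1*13^1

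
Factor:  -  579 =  - 3^1 *193^1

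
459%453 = 6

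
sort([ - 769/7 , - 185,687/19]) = [ - 185,-769/7,  687/19] 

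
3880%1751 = 378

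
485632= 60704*8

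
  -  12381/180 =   -  69  +  13/60 = - 68.78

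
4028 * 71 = 285988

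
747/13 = 57+6/13 = 57.46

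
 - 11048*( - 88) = 972224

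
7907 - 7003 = 904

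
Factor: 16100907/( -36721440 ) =  -  2^(-5)*3^(  -  1)*5^( - 1)*7^( - 1)*3643^( - 1)*5366969^1=-5366969/12240480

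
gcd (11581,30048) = 313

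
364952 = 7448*49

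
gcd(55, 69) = 1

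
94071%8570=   8371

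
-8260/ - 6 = 4130/3 = 1376.67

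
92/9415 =92/9415 = 0.01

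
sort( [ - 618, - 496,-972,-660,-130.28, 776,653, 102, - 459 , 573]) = [  -  972,  -  660, - 618,-496, - 459, - 130.28, 102, 573, 653,776 ]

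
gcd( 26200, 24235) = 655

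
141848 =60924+80924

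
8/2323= 8/2323 =0.00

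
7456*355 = 2646880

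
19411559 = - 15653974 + 35065533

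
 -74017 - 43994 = -118011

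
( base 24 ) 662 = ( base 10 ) 3602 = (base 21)83B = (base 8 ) 7022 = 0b111000010010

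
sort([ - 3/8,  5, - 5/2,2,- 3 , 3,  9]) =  [  -  3 ,-5/2, - 3/8, 2,3,  5, 9]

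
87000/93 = 29000/31=935.48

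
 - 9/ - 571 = 9/571  =  0.02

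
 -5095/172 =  - 30+65/172 = - 29.62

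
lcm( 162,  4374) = 4374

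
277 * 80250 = 22229250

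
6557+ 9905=16462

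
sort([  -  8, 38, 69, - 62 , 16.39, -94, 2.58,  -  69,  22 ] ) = [ - 94, - 69, - 62,-8,  2.58,  16.39, 22 , 38, 69]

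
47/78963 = 47/78963 = 0.00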